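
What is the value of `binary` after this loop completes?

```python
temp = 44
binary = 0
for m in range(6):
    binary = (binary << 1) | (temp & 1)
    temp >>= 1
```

Reverse lowest 6 bits of 44
`binary` takes the values: 0 → 1 → 3 → 6 → 13

Answer: 13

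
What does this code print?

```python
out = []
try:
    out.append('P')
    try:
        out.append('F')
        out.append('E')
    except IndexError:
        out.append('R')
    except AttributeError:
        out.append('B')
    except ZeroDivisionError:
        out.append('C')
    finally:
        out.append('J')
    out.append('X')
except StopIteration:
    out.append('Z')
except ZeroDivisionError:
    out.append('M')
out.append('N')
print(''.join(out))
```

Execution trace: 'P' (try body) → 'F' (inner try body) → 'E' (inner try body, no exception) → 'J' (inner finally) → 'X' (try body, no exception) → 'N' (after the try/except). Output: PFEJXN

Answer: PFEJXN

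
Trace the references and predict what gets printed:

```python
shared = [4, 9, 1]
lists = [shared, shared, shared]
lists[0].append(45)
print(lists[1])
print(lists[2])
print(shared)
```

Key concept: list of same reference.
Step by step:
`shared = [4, 9, 1]` → shared = [4, 9, 1]
`lists = [shared, shared, shared]` → lists = [[4, 9, 1], [4, 9, 1], [4, 9, 1]]
`lists[0].append(45)` → shared = [4, 9, 1, 45]; lists = [[4, 9, 1, 45], [4, 9, 1, 45], [4, 9, 1, 45]]
`print(lists[1])` → prints [4, 9, 1, 45]
`print(lists[2])` → prints [4, 9, 1, 45]
`print(shared)` → prints [4, 9, 1, 45]

Answer:
[4, 9, 1, 45]
[4, 9, 1, 45]
[4, 9, 1, 45]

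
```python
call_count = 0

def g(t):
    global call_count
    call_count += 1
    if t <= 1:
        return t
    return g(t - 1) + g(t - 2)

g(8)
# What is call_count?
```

Calls(t) = 1 + Calls(t-1) + Calls(t-2); Calls(0)=Calls(1)=1. For t=8 this gives 67.

Answer: 67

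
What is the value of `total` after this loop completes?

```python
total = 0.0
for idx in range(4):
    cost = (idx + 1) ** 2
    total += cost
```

Sum of squared losses 1² + 2² + ... + 4²
`total` takes the values: 0.0 → 1.0 → 5.0 → 14.0 → 30.0

Answer: 30.0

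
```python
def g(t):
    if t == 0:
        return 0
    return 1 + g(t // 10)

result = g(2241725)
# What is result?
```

Count of digits of 2241725: 7

Answer: 7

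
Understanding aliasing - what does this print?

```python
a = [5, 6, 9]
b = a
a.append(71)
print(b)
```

Key concept: basic list aliasing.
Step by step:
`a = [5, 6, 9]` → a = [5, 6, 9]
`b = a` → b = [5, 6, 9] (same object as a)
`a.append(71)` → a = [5, 6, 9, 71] (same object as b); b = [5, 6, 9, 71] (same object as a)
`print(b)` → prints [5, 6, 9, 71]

Answer: [5, 6, 9, 71]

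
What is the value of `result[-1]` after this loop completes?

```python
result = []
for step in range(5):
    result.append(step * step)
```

Last element of squares 0 to 4
`result` takes the values: [] → [0] → [0, 1] → [0, 1, 4] → [0, 1, 4, 9] → [0, 1, 4, 9, 16]
So `result[-1]` = 16

Answer: 16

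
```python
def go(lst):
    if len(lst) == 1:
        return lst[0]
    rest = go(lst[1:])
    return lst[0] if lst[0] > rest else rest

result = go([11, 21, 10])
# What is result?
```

Recursive max over [11, 21, 10] = 21

Answer: 21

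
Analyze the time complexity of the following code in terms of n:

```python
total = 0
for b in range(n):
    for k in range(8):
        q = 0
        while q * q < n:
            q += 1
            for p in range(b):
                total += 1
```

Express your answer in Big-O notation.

Each loop level contributes: n × 1 × √n × n. Multiplying the contributions gives O(n^2√n).

Answer: O(n^2√n)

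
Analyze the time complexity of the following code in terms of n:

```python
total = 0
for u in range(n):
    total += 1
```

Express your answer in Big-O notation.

Each loop level contributes: n. Multiplying the contributions gives O(n).

Answer: O(n)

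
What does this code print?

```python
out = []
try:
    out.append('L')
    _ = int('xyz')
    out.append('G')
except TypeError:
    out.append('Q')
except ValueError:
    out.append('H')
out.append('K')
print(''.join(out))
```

Execution trace: 'L' (try body) → 'H' (except ValueError) → 'K' (after the try/except). Output: LHK

Answer: LHK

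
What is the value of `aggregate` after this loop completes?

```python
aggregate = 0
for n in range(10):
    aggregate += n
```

Sum of 0 to 9 = 45
`aggregate` takes the values: 0 → 1 → 3 → 6 → 10 → 15 → 21 → 28 → 36 → 45

Answer: 45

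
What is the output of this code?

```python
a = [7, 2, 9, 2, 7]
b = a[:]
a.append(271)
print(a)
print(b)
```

Key concept: slice [:] creates copy.
Step by step:
`a = [7, 2, 9, 2, 7]` → a = [7, 2, 9, 2, 7]
`b = a[:]` → b = [7, 2, 9, 2, 7]
`a.append(271)` → a = [7, 2, 9, 2, 7, 271]
`print(a)` → prints [7, 2, 9, 2, 7, 271]
`print(b)` → prints [7, 2, 9, 2, 7]

Answer:
[7, 2, 9, 2, 7, 271]
[7, 2, 9, 2, 7]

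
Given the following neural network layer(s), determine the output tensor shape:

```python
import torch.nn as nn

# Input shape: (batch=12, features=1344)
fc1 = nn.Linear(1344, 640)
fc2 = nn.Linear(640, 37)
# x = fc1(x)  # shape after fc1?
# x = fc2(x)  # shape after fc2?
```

Input: (12, 1344) -> after fc1: (12, 640) -> Output: (12, 37)

Answer: (12, 37)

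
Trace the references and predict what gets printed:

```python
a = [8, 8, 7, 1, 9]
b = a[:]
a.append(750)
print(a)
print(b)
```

Key concept: slice [:] creates copy.
Step by step:
`a = [8, 8, 7, 1, 9]` → a = [8, 8, 7, 1, 9]
`b = a[:]` → b = [8, 8, 7, 1, 9]
`a.append(750)` → a = [8, 8, 7, 1, 9, 750]
`print(a)` → prints [8, 8, 7, 1, 9, 750]
`print(b)` → prints [8, 8, 7, 1, 9]

Answer:
[8, 8, 7, 1, 9, 750]
[8, 8, 7, 1, 9]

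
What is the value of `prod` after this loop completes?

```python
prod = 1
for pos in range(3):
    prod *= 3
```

3^3 = 27
`prod` takes the values: 1 → 3 → 9 → 27

Answer: 27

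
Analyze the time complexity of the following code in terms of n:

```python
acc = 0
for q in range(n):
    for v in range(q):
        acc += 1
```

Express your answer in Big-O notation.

Each loop level contributes: n × n. Multiplying the contributions gives O(n^2).

Answer: O(n^2)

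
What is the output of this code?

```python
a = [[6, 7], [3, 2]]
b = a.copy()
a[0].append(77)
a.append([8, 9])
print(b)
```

Key concept: shallow copy with nested lists.
Step by step:
`a = [[6, 7], [3, 2]]` → a = [[6, 7], [3, 2]]
`b = a.copy()` → b = [[6, 7], [3, 2]]
`a[0].append(77)` → a = [[6, 7, 77], [3, 2]]; b = [[6, 7, 77], [3, 2]]
`a.append([8, 9])` → a = [[6, 7, 77], [3, 2], [8, 9]]
`print(b)` → prints [[6, 7, 77], [3, 2]]

Answer: [[6, 7, 77], [3, 2]]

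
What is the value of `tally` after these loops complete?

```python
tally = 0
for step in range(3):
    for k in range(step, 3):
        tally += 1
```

Upper triangle: 3 + 2 + ... + 1
`tally` takes the values: 0 → 1 → 2 → 3 → 4 → 5 → 6

Answer: 6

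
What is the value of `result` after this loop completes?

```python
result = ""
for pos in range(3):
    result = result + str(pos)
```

Concatenate digits 0 to 2
`result` takes the values: "" → "0" → "01" → "012"

Answer: "012"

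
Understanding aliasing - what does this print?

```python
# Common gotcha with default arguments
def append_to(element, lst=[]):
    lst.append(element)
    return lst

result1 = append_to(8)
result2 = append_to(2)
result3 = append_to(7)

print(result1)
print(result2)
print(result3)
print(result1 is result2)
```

Key concept: mutable default argument gotcha.
Step by step:
`result1 = append_to(8)` → result1 = [8]
`result2 = append_to(2)` → result1 = [8, 2] (same object as result2); result2 = [8, 2] (same object as result1)
`result3 = append_to(7)` → result1 = [8, 2, 7] (same object as result2, result3); result2 = [8, 2, 7] (same object as result1, result3); result3 = [8, 2, 7] (same object as result1, result2)
`print(result1)` → prints [8, 2, 7]
`print(result2)` → prints [8, 2, 7]
`print(result3)` → prints [8, 2, 7]
`print(result1 is result2)` → prints True

Answer:
[8, 2, 7]
[8, 2, 7]
[8, 2, 7]
True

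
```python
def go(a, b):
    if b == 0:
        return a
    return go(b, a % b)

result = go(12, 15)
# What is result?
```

go(12, 15) -> go(15, 12) -> go(12, 3) -> go(3, 0) -> 3

Answer: 3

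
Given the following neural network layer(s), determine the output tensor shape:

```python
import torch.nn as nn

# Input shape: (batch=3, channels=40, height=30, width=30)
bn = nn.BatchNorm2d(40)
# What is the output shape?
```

Input: (3, 40, 30, 30) -> Output: (3, 40, 30, 30)

Answer: (3, 40, 30, 30)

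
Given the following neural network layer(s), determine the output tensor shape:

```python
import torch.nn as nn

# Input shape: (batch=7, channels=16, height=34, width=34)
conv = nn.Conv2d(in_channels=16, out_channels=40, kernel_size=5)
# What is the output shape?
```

Input: (7, 16, 34, 34) -> Output: (7, 40, 30, 30)

Answer: (7, 40, 30, 30)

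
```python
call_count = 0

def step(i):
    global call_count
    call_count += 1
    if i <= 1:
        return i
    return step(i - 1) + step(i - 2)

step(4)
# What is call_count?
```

Calls(i) = 1 + Calls(i-1) + Calls(i-2); Calls(0)=Calls(1)=1. For i=4 this gives 9.

Answer: 9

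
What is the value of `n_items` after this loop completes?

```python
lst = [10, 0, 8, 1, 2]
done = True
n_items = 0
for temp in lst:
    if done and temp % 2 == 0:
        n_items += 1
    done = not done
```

Count even values at even positions
`n_items` takes the values: 0 → 1 → 2 → 3

Answer: 3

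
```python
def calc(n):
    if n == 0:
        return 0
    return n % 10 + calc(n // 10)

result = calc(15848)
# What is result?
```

Sum of digits of 15848: 8 + 4 + 8 + 5 + 1 = 26

Answer: 26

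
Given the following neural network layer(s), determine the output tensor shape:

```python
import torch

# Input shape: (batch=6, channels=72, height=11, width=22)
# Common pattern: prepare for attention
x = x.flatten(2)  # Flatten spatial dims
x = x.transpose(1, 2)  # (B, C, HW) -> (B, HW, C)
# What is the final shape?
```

Input: (6, 72, 11, 22) -> after flatten(2): (6, 72, 242) -> Output: (6, 242, 72)

Answer: (6, 242, 72)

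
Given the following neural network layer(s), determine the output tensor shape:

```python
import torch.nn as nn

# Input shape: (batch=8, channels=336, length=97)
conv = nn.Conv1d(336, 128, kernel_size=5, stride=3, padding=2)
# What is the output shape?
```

Input: (8, 336, 97) -> Output: (8, 128, 33)

Answer: (8, 128, 33)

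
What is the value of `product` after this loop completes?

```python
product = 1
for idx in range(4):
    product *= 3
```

3^4 = 81
`product` takes the values: 1 → 3 → 9 → 27 → 81

Answer: 81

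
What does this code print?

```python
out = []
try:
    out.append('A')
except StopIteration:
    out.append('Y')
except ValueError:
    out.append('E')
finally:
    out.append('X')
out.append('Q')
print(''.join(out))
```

Execution trace: 'A' (try body, no exception) → 'X' (finally) → 'Q' (after the try/except). Output: AXQ

Answer: AXQ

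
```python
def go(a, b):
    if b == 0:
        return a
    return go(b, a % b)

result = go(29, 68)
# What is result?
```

go(29, 68) -> go(68, 29) -> go(29, 10) -> go(10, 9) -> go(9, 1) -> go(1, 0) -> 1

Answer: 1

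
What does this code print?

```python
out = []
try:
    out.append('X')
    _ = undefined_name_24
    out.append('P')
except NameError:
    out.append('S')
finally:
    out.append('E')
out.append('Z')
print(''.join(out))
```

Execution trace: 'X' (try body) → 'S' (except NameError) → 'E' (finally) → 'Z' (after the try/except). Output: XSEZ

Answer: XSEZ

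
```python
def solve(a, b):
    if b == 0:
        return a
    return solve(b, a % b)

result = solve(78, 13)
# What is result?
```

solve(78, 13) -> solve(13, 0) -> 13

Answer: 13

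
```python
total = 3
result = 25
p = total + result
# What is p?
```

Trace:
`total = 3` → total = 3
`result = 25` → result = 25
`p = total + result` → p = 28
So p = 28

Answer: 28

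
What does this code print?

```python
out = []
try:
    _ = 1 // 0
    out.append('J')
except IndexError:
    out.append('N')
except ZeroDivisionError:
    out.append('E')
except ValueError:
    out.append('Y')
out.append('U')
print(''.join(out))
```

Execution trace: 'E' (except ZeroDivisionError) → 'U' (after the try/except). Output: EU

Answer: EU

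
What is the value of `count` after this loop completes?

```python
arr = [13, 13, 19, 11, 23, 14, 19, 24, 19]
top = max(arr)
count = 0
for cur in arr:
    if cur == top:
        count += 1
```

Count of max value 24 in [13, 13, 19, 11, 23, 14, 19, 24, 19]
`count` takes the values: 0 → 1

Answer: 1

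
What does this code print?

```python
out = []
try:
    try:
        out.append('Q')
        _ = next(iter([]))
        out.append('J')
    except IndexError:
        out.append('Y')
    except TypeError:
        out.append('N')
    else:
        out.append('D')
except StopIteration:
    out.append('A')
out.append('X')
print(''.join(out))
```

Execution trace: 'Q' (try body) → 'A' (outer except StopIteration) → 'X' (after the try/except). Output: QAX

Answer: QAX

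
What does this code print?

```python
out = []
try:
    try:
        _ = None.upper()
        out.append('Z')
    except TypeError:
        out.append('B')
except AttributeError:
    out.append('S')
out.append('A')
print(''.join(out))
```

Execution trace: 'S' (outer except AttributeError) → 'A' (after the try/except). Output: SA

Answer: SA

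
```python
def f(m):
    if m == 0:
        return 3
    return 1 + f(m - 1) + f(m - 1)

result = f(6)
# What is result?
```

f(m) = 1 + 2·f(m-1), f(0)=3. Closed form: (3+1)·2^6 - 1 = 255.

Answer: 255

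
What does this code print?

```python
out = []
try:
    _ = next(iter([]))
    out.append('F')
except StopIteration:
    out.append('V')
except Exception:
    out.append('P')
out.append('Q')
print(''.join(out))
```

Execution trace: 'V' (except StopIteration) → 'Q' (after the try/except). Output: VQ

Answer: VQ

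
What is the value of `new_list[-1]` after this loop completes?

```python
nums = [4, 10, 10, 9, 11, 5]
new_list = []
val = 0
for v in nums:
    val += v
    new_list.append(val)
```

Cumulative sum ends at 49
`new_list` takes the values: [] → [4] → [4, 14] → [4, 14, 24] → [4, 14, 24, 33] → [4, 14, 24, 33, 44] → [4, 14, 24, 33, 44, 49]
So `new_list[-1]` = 49

Answer: 49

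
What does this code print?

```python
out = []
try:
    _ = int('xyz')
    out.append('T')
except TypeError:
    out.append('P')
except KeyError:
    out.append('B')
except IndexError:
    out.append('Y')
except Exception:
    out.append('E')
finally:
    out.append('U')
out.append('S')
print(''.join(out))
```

Execution trace: 'E' (except Exception) → 'U' (finally) → 'S' (after the try/except). Output: EUS

Answer: EUS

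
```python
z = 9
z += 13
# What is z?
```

Trace:
`z = 9` → z = 9
`z += 13` → z = 22
So z = 22

Answer: 22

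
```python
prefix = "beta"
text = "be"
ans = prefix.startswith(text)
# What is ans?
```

Trace:
`prefix = "beta"` → prefix = 'beta'
`text = "be"` → text = 'be'
`ans = prefix.startswith(text)` → ans = True
So ans = True

Answer: True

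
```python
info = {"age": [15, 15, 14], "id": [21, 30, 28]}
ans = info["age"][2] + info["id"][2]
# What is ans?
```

Trace:
`info = {"age": [15, 15, 14], "id": [21, 30, 28]}` → info = {'age': [15, 15, 14], 'id': [21, 30, 28]}
`ans = info["age"][2] + info["id"][2]` → ans = 42
So ans = 42

Answer: 42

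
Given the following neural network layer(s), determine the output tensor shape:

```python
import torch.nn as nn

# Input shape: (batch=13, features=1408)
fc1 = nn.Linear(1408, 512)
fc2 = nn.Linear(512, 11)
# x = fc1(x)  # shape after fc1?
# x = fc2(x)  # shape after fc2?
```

Input: (13, 1408) -> after fc1: (13, 512) -> Output: (13, 11)

Answer: (13, 11)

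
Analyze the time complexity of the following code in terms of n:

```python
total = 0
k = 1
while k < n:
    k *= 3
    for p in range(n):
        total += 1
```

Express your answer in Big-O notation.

Each loop level contributes: log n × n. Multiplying the contributions gives O(n log n).

Answer: O(n log n)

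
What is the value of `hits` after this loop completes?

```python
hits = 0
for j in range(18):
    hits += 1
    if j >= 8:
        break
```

Loop breaks when j reaches 8, hits is 9
`hits` takes the values: 0 → 1 → 2 → 3 → 4 → 5 → 6 → 7 → 8 → 9

Answer: 9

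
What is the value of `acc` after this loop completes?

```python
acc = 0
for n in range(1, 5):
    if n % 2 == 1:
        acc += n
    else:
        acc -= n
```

Add odd, subtract even
`acc` takes the values: 0 → 1 → -1 → 2 → -2

Answer: -2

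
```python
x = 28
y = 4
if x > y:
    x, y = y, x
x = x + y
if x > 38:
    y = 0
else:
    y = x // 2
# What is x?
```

Trace:
`x = 28` → x = 28
`y = 4` → y = 4
`if x > y: ...` → x > y is True → x = 4; y = 28
`x = x + y` → x = 32
`if x > 38: ...` → x > 38 is False, take else branch → y = 16
So x = 32

Answer: 32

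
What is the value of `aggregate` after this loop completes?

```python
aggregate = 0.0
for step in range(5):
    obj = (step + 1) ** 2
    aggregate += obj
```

Sum of squared losses 1² + 2² + ... + 5²
`aggregate` takes the values: 0.0 → 1.0 → 5.0 → 14.0 → 30.0 → 55.0

Answer: 55.0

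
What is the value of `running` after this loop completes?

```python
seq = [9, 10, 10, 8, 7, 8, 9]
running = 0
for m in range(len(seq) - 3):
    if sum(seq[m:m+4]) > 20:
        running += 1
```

Count windows with sum > 20
`running` takes the values: 0 → 1 → 2 → 3 → 4

Answer: 4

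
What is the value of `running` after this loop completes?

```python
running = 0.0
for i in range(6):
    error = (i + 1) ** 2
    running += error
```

Sum of squared losses 1² + 2² + ... + 6²
`running` takes the values: 0.0 → 1.0 → 5.0 → 14.0 → 30.0 → 55.0 → 91.0

Answer: 91.0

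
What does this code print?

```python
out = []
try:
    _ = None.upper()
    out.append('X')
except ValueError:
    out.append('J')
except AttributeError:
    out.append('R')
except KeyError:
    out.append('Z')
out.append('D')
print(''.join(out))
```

Execution trace: 'R' (except AttributeError) → 'D' (after the try/except). Output: RD

Answer: RD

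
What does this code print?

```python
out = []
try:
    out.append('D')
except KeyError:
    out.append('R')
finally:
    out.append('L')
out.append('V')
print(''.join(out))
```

Execution trace: 'D' (try body, no exception) → 'L' (finally) → 'V' (after the try/except). Output: DLV

Answer: DLV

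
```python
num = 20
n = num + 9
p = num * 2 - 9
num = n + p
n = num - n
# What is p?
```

Trace:
`num = 20` → num = 20
`n = num + 9` → n = 29
`p = num * 2 - 9` → p = 31
`num = n + p` → num = 60
`n = num - n` → n = 31
So p = 31

Answer: 31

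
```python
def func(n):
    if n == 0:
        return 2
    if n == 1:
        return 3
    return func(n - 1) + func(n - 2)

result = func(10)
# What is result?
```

Build up from base cases: func(0)=2, func(1)=3, func(2)=5, func(3)=8, func(4)=13, func(5)=21, func(6)=34, ..., func(10)=233

Answer: 233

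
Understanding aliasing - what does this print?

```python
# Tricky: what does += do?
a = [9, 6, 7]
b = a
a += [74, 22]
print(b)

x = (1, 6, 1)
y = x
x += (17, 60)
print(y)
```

Key concept: += behavior differs for mutable vs immutable.
Step by step:
`a = [9, 6, 7]` → a = [9, 6, 7]
`b = a` → b = [9, 6, 7] (same object as a)
`a += [74, 22]` → a = [9, 6, 7, 74, 22] (same object as b); b = [9, 6, 7, 74, 22] (same object as a)
`print(b)` → prints [9, 6, 7, 74, 22]
`x = (1, 6, 1)` → x = (1, 6, 1)
`y = x` → y = (1, 6, 1)
`x += (17, 60)` → x = (1, 6, 1, 17, 60)
`print(y)` → prints (1, 6, 1)

Answer:
[9, 6, 7, 74, 22]
(1, 6, 1)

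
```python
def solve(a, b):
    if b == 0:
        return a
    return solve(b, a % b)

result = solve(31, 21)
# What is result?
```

solve(31, 21) -> solve(21, 10) -> solve(10, 1) -> solve(1, 0) -> 1

Answer: 1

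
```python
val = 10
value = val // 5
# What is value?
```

Trace:
`val = 10` → val = 10
`value = val // 5` → value = 2
So value = 2

Answer: 2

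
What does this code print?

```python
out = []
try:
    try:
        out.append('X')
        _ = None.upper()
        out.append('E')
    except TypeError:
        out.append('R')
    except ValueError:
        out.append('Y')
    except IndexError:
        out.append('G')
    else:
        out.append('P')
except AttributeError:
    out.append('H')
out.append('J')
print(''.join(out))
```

Execution trace: 'X' (inner try body) → 'H' (outer except AttributeError) → 'J' (after the try/except). Output: XHJ

Answer: XHJ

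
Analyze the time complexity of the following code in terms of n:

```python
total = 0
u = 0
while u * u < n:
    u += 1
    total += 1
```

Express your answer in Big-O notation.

Each loop level contributes: √n. Multiplying the contributions gives O(√n).

Answer: O(√n)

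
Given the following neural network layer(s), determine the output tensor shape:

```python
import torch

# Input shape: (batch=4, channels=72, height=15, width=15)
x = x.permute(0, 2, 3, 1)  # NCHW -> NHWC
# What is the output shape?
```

Input: (4, 72, 15, 15) -> Output: (4, 15, 15, 72)

Answer: (4, 15, 15, 72)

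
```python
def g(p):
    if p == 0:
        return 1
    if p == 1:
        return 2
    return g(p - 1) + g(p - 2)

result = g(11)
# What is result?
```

Build up from base cases: g(0)=1, g(1)=2, g(2)=3, g(3)=5, g(4)=8, g(5)=13, g(6)=21, ..., g(11)=233

Answer: 233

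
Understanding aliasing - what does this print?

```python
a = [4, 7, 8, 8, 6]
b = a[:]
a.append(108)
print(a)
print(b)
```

Key concept: slice [:] creates copy.
Step by step:
`a = [4, 7, 8, 8, 6]` → a = [4, 7, 8, 8, 6]
`b = a[:]` → b = [4, 7, 8, 8, 6]
`a.append(108)` → a = [4, 7, 8, 8, 6, 108]
`print(a)` → prints [4, 7, 8, 8, 6, 108]
`print(b)` → prints [4, 7, 8, 8, 6]

Answer:
[4, 7, 8, 8, 6, 108]
[4, 7, 8, 8, 6]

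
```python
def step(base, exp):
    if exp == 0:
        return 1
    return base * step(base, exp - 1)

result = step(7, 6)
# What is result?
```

step(7, 6) = 7 * 7 * 7 * 7 * 7 * 7 = 117649

Answer: 117649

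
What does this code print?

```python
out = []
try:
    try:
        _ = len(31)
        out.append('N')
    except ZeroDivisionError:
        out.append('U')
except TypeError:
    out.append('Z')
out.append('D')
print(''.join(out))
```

Execution trace: 'Z' (outer except TypeError) → 'D' (after the try/except). Output: ZD

Answer: ZD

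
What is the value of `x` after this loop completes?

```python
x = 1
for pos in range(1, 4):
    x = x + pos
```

Start at 1, add 1 through 3
`x` takes the values: 1 → 2 → 4 → 7

Answer: 7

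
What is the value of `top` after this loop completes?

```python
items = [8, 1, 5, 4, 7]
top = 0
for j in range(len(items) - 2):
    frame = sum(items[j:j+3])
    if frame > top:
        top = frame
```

Max sum of 3-element window in [8, 1, 5, 4, 7]
`top` takes the values: 0 → 14 → 16

Answer: 16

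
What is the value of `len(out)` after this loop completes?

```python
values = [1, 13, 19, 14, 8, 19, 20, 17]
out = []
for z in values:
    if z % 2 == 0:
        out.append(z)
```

Count even numbers in [1, 13, 19, 14, 8, 19, 20, 17]
`out` takes the values: [] → [14] → [14, 8] → [14, 8, 20]
So `len(out)` = 3

Answer: 3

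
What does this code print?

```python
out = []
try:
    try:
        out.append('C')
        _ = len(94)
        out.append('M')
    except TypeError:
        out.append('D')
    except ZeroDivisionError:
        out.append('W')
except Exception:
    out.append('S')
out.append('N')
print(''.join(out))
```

Execution trace: 'C' (inner try body) → 'D' (inner except TypeError) → 'N' (after the try/except). Output: CDN

Answer: CDN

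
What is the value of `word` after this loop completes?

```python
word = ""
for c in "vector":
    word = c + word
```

Reverse 'vector'
`word` takes the values: "" → "v" → "ev" → "cev" → "tcev" → "otcev" → "rotcev"

Answer: "rotcev"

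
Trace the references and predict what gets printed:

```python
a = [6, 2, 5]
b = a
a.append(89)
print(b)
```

Key concept: basic list aliasing.
Step by step:
`a = [6, 2, 5]` → a = [6, 2, 5]
`b = a` → b = [6, 2, 5] (same object as a)
`a.append(89)` → a = [6, 2, 5, 89] (same object as b); b = [6, 2, 5, 89] (same object as a)
`print(b)` → prints [6, 2, 5, 89]

Answer: [6, 2, 5, 89]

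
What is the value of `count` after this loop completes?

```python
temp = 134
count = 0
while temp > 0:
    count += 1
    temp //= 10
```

Count digits by repeated division by 10
`count` takes the values: 0 → 1 → 2 → 3

Answer: 3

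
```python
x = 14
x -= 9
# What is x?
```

Trace:
`x = 14` → x = 14
`x -= 9` → x = 5
So x = 5

Answer: 5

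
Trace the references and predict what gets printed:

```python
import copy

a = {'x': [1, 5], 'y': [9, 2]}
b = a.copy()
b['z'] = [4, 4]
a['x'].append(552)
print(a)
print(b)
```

Key concept: shallow copy of dict with mutable values.
Step by step:
`a = {'x': [1, 5], 'y': [9, 2]}` → a = {'x': [1, 5], 'y': [9, 2]}
`b = a.copy()` → b = {'x': [1, 5], 'y': [9, 2]}
`b['z'] = [4, 4]` → b = {'x': [1, 5], 'y': [9, 2], 'z': [4, 4]}
`a['x'].append(552)` → a = {'x': [1, 5, 552], 'y': [9, 2]}; b = {'x': [1, 5, 552], 'y': [9, 2], 'z': [4, 4]}
`print(a)` → prints {'x': [1, 5, 552], 'y': [9, 2]}
`print(b)` → prints {'x': [1, 5, 552], 'y': [9, 2], 'z': [4, 4]}

Answer:
{'x': [1, 5, 552], 'y': [9, 2]}
{'x': [1, 5, 552], 'y': [9, 2], 'z': [4, 4]}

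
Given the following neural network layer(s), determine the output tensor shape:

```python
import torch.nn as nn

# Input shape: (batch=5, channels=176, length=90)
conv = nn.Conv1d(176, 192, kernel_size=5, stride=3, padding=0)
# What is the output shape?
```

Input: (5, 176, 90) -> Output: (5, 192, 29)

Answer: (5, 192, 29)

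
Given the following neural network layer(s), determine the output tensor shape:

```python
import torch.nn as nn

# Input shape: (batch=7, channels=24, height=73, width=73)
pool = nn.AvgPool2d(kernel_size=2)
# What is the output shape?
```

Input: (7, 24, 73, 73) -> Output: (7, 24, 36, 36)

Answer: (7, 24, 36, 36)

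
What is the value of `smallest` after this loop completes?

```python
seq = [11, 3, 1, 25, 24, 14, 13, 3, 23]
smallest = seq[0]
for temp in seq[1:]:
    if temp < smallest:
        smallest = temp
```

Minimum of [11, 3, 1, 25, 24, 14, 13, 3, 23]
`smallest` takes the values: 11 → 3 → 1

Answer: 1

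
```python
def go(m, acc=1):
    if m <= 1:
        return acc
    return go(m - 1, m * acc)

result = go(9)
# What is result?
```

Accumulator trace (n, acc): (9, 1) -> (8, 9) -> (7, 72) -> (6, 504) -> (5, 3024) -> (4, 15120) -> (3, 60480) -> (2, 181440) -> (1, 362880) -> return 362880

Answer: 362880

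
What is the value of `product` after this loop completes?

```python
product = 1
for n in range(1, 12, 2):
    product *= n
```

Product of 1, 3, 5, ... up to 11
`product` takes the values: 1 → 3 → 15 → 105 → 945 → 10395

Answer: 10395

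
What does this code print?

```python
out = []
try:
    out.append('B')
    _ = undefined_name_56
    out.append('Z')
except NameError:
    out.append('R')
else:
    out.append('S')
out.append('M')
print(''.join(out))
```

Execution trace: 'B' (try body) → 'R' (except NameError) → 'M' (after the try/except). Output: BRM

Answer: BRM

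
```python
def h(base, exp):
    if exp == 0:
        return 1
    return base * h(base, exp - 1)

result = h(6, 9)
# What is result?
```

h(6, 9) = 6 * 6 * 6 * 6 * 6 * 6 * 6 * 6 * 6 = 10077696

Answer: 10077696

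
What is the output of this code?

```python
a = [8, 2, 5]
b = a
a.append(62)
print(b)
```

Key concept: basic list aliasing.
Step by step:
`a = [8, 2, 5]` → a = [8, 2, 5]
`b = a` → b = [8, 2, 5] (same object as a)
`a.append(62)` → a = [8, 2, 5, 62] (same object as b); b = [8, 2, 5, 62] (same object as a)
`print(b)` → prints [8, 2, 5, 62]

Answer: [8, 2, 5, 62]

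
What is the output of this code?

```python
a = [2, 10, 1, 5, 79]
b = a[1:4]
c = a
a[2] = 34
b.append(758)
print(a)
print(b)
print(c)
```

Key concept: slice vs alias.
Step by step:
`a = [2, 10, 1, 5, 79]` → a = [2, 10, 1, 5, 79]
`b = a[1:4]` → b = [10, 1, 5]
`c = a` → c = [2, 10, 1, 5, 79] (same object as a)
`a[2] = 34` → a = [2, 10, 34, 5, 79] (same object as c); c = [2, 10, 34, 5, 79] (same object as a)
`b.append(758)` → b = [10, 1, 5, 758]
`print(a)` → prints [2, 10, 34, 5, 79]
`print(b)` → prints [10, 1, 5, 758]
`print(c)` → prints [2, 10, 34, 5, 79]

Answer:
[2, 10, 34, 5, 79]
[10, 1, 5, 758]
[2, 10, 34, 5, 79]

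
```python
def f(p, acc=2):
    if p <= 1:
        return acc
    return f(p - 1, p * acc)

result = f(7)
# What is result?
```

Accumulator trace (n, acc): (7, 2) -> (6, 14) -> (5, 84) -> (4, 420) -> (3, 1680) -> (2, 5040) -> (1, 10080) -> return 10080

Answer: 10080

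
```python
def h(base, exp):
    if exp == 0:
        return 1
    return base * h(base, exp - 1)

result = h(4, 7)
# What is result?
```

h(4, 7) = 4 * 4 * 4 * 4 * 4 * 4 * 4 = 16384

Answer: 16384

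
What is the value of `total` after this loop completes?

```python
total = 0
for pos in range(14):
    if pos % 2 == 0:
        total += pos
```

Sum of even numbers 0 to 13
`total` takes the values: 0 → 2 → 6 → 12 → 20 → 30 → 42

Answer: 42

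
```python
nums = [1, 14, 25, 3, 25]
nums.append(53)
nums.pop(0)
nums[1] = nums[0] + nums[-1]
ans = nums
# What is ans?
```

Trace:
`nums = [1, 14, 25, 3, 25]` → nums = [1, 14, 25, 3, 25]
`nums.append(53)` → nums = [1, 14, 25, 3, 25, 53]
`nums.pop(0)` → nums = [14, 25, 3, 25, 53]
`nums[1] = nums[0] + nums[-1]` → nums = [14, 67, 3, 25, 53]
`ans = nums` → ans = [14, 67, 3, 25, 53]
So ans = [14, 67, 3, 25, 53]

Answer: [14, 67, 3, 25, 53]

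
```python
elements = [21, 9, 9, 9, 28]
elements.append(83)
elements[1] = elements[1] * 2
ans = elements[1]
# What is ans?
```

Trace:
`elements = [21, 9, 9, 9, 28]` → elements = [21, 9, 9, 9, 28]
`elements.append(83)` → elements = [21, 9, 9, 9, 28, 83]
`elements[1] = elements[1] * 2` → elements = [21, 18, 9, 9, 28, 83]
`ans = elements[1]` → ans = 18
So ans = 18

Answer: 18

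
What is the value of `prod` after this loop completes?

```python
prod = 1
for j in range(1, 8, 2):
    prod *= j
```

Product of 1, 3, 5, ... up to 7
`prod` takes the values: 1 → 3 → 15 → 105

Answer: 105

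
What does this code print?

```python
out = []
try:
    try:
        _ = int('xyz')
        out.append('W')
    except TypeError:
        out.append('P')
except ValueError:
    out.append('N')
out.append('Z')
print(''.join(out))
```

Execution trace: 'N' (outer except ValueError) → 'Z' (after the try/except). Output: NZ

Answer: NZ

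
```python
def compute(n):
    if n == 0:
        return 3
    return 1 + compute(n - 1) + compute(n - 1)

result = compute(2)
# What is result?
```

compute(n) = 1 + 2·compute(n-1), compute(0)=3. Closed form: (3+1)·2^2 - 1 = 15.

Answer: 15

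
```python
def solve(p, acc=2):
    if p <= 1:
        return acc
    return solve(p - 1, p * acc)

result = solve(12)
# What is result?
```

Accumulator trace (n, acc): (12, 2) -> (11, 24) -> (10, 264) -> (9, 2640) -> (8, 23760) -> (7, 190080) -> (6, 1330560) -> (5, 7983360) -> (4, 39916800) -> (3, 159667200) -> (2, 479001600) -> (1, 958003200) -> return 958003200

Answer: 958003200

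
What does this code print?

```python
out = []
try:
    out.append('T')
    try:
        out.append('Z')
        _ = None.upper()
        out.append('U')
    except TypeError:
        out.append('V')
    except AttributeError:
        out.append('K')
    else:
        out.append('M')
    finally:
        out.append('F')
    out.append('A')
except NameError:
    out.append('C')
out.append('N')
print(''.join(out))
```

Execution trace: 'T' (try body) → 'Z' (inner try body) → 'K' (inner except AttributeError) → 'F' (inner finally) → 'A' (try body, no exception) → 'N' (after the try/except). Output: TZKFAN

Answer: TZKFAN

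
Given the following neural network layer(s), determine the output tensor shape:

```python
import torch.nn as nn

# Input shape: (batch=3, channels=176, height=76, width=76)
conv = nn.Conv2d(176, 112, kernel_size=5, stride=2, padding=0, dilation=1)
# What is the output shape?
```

Input: (3, 176, 76, 76) -> Output: (3, 112, 36, 36)

Answer: (3, 112, 36, 36)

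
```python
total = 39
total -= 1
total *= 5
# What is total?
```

Trace:
`total = 39` → total = 39
`total -= 1` → total = 38
`total *= 5` → total = 190
So total = 190

Answer: 190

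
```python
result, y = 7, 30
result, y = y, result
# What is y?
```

Trace:
`result, y = 7, 30` → result = 7; y = 30
`result, y = y, result` → result = 30; y = 7
So y = 7

Answer: 7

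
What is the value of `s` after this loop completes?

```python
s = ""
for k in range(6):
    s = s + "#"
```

Repeat '#' 6 times
`s` takes the values: "" → "#" → "##" → "###" → "####" → "#####" → "######"

Answer: "######"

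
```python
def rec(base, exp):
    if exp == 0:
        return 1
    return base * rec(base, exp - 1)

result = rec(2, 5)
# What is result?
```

rec(2, 5) = 2 * 2 * 2 * 2 * 2 = 32

Answer: 32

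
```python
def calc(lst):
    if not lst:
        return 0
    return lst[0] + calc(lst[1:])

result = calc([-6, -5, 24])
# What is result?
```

(-6) + (-5) + 24 + 0 = 13

Answer: 13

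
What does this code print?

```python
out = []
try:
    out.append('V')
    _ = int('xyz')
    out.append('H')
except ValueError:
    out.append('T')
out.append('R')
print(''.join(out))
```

Execution trace: 'V' (try body) → 'T' (except ValueError) → 'R' (after the try/except). Output: VTR

Answer: VTR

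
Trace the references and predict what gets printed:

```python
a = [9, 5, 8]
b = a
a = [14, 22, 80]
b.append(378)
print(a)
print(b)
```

Key concept: rebinding vs mutation: a is rebound to a new list, b still points at the original.
Step by step:
`a = [9, 5, 8]` → a = [9, 5, 8]
`b = a` → b = [9, 5, 8] (same object as a)
`a = [14, 22, 80]` → a = [14, 22, 80]
`b.append(378)` → b = [9, 5, 8, 378]
`print(a)` → prints [14, 22, 80]
`print(b)` → prints [9, 5, 8, 378]

Answer:
[14, 22, 80]
[9, 5, 8, 378]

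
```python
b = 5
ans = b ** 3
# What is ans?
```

Trace:
`b = 5` → b = 5
`ans = b ** 3` → ans = 125
So ans = 125

Answer: 125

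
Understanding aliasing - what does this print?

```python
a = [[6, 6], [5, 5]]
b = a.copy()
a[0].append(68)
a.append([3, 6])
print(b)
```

Key concept: shallow copy with nested lists.
Step by step:
`a = [[6, 6], [5, 5]]` → a = [[6, 6], [5, 5]]
`b = a.copy()` → b = [[6, 6], [5, 5]]
`a[0].append(68)` → a = [[6, 6, 68], [5, 5]]; b = [[6, 6, 68], [5, 5]]
`a.append([3, 6])` → a = [[6, 6, 68], [5, 5], [3, 6]]
`print(b)` → prints [[6, 6, 68], [5, 5]]

Answer: [[6, 6, 68], [5, 5]]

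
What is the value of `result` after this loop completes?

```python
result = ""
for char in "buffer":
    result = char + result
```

Reverse 'buffer'
`result` takes the values: "" → "b" → "ub" → "fub" → "ffub" → "effub" → "reffub"

Answer: "reffub"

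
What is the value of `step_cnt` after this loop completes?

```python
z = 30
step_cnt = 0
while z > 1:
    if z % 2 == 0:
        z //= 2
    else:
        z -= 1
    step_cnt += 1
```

Steps to reduce 30 to 1
`step_cnt` takes the values: 0 → 1 → 2 → 3 → 4 → 5 → 6 → 7

Answer: 7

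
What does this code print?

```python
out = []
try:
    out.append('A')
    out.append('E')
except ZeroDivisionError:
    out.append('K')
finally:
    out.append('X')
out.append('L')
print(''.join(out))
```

Execution trace: 'A' (try body) → 'E' (try body, no exception) → 'X' (finally) → 'L' (after the try/except). Output: AEXL

Answer: AEXL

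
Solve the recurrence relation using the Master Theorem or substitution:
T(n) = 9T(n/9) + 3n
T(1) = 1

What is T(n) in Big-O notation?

By Master Theorem: a=9, b=9, f(n)=3n. Since log_9(9) = 1 and f(n) = Θ(n^1), Case 2 applies. T(n) = O(n log n).

Answer: O(n log n)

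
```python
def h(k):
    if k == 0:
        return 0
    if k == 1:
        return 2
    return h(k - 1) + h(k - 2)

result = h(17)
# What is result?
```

Build up from base cases: h(0)=0, h(1)=2, h(2)=2, h(3)=4, h(4)=6, h(5)=10, h(6)=16, ..., h(17)=3194

Answer: 3194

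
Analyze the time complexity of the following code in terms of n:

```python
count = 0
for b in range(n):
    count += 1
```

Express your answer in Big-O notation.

Each loop level contributes: n. Multiplying the contributions gives O(n).

Answer: O(n)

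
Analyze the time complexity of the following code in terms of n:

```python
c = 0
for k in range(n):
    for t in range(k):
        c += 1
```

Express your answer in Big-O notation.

Each loop level contributes: n × n. Multiplying the contributions gives O(n^2).

Answer: O(n^2)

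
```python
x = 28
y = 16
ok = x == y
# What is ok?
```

Trace:
`x = 28` → x = 28
`y = 16` → y = 16
`ok = x == y` → ok = False
So ok = False

Answer: False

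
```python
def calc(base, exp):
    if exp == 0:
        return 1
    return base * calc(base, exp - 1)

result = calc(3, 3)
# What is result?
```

calc(3, 3) = 3 * 3 * 3 = 27

Answer: 27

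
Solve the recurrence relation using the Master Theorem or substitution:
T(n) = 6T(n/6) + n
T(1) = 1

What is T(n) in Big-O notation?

By Master Theorem: a=6, b=6, f(n)=n. Since log_6(6) = 1 and f(n) = Θ(n^1), Case 2 applies. T(n) = O(n log n).

Answer: O(n log n)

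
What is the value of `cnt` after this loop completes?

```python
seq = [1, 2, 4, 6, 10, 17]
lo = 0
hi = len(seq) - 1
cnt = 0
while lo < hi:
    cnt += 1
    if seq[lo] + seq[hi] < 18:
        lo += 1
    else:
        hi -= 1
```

Steps to find pair summing to 18
`cnt` takes the values: 0 → 1 → 2 → 3 → 4 → 5

Answer: 5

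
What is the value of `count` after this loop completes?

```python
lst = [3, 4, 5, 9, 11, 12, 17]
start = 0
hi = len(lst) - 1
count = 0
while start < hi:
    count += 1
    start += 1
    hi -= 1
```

Iterations until pointers meet (list length 7)
`count` takes the values: 0 → 1 → 2 → 3

Answer: 3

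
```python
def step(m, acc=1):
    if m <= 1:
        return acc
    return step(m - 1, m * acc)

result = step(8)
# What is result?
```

Accumulator trace (n, acc): (8, 1) -> (7, 8) -> (6, 56) -> (5, 336) -> (4, 1680) -> (3, 6720) -> (2, 20160) -> (1, 40320) -> return 40320

Answer: 40320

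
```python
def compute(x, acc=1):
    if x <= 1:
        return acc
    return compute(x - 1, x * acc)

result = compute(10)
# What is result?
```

Accumulator trace (n, acc): (10, 1) -> (9, 10) -> (8, 90) -> (7, 720) -> (6, 5040) -> (5, 30240) -> (4, 151200) -> (3, 604800) -> (2, 1814400) -> (1, 3628800) -> return 3628800

Answer: 3628800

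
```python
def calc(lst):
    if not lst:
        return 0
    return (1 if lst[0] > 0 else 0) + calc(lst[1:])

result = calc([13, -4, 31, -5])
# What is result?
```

Count of positive elements in [13, -4, 31, -5] = 2

Answer: 2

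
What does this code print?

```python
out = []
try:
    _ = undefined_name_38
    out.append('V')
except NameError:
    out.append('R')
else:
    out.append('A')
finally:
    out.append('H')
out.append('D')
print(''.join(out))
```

Execution trace: 'R' (except NameError) → 'H' (finally) → 'D' (after the try/except). Output: RHD

Answer: RHD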